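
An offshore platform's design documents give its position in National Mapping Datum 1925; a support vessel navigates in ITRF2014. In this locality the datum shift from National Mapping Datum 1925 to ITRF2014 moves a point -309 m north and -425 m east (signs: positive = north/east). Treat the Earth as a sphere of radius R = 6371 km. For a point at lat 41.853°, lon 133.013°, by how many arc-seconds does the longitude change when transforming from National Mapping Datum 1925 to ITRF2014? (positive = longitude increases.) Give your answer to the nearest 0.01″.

At latitude 41.853°, cos φ = 0.744859.
One radian of longitude at latitude φ spans R cos φ, so Δλ = ΔE / (R cos φ) = -425.0 / (6371000 × 0.744859) = -8.9559e-05 rad = -18.473″.

Δλ = -18.47″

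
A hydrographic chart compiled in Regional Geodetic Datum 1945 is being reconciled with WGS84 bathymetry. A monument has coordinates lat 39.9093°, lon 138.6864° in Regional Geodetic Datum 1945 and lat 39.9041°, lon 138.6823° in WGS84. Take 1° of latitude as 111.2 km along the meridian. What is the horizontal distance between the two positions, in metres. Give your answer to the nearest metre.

676 m

Δφ = 39.9041° − 39.9093° = -0.0052°; Δλ = 138.6823° − 138.6864° = -0.0041°.
ΔN = Δφ × 111200 = -578.2 m; ΔE = Δλ × 111200 × cos(39.9093°) = -0.0041 × 111200 × 0.767061 = -349.7 m.
Distance = √(ΔE² + ΔN²) = √((-349.7)² + (-578.2)²) = 675.8 m.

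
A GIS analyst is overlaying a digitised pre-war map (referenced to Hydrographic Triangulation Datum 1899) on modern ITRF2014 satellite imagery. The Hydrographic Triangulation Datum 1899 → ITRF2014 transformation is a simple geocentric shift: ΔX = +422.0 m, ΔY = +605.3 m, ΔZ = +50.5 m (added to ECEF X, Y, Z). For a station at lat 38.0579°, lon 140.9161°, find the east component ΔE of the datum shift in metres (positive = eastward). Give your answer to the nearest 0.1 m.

The local east axis at (φ, λ) is (−sin λ, cos λ, 0), so ΔE = −sin(140.9161°)·422.0 + cos(140.9161°)·605.3 = -735.90 m.

ΔE = -735.9 m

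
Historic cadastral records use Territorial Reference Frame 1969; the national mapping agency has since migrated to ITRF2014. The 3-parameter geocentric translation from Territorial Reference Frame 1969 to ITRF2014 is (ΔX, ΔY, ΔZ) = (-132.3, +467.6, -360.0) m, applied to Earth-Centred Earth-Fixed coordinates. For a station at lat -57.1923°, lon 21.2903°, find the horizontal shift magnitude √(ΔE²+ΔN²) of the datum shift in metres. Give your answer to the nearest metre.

508 m

At φ = -57.1923°, λ = 21.2903°: sin φ = -0.840494, cos φ = 0.541821, sin λ = 0.363093, cos λ = 0.931753.
ΔE = −sin λ·ΔX + cos λ·ΔY = −(0.363093)·(-132.3) + (0.931753)·(467.6) = 483.72 m.
ΔN = −sin φ cos λ·ΔX − sin φ sin λ·ΔY + cos φ·ΔZ = −(-0.840494)(0.931753)(-132.3) − (-0.840494)(0.363093)(467.6) + (0.541821)(-360.0) = -155.96 m.
Horizontal magnitude = √(ΔE² + ΔN²) = √(483.72² + (-155.96)²) = 508.25 m.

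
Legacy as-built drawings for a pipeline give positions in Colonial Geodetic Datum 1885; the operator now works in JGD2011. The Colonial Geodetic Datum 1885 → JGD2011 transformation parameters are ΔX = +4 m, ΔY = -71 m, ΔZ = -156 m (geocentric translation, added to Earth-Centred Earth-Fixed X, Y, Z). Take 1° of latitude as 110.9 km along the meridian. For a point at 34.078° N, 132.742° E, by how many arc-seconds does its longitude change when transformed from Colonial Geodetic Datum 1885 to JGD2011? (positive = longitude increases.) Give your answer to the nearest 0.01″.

Δλ = 1.77″

sin φ = 0.560321, cos φ = 0.828276, sin λ = 0.734417, cos λ = -0.678698.
East component: ΔE = −sin λ·ΔX + cos λ·ΔY = −(0.734417)(4) + (-0.678698)(-71) = 45.25 m.
1° of latitude spans 110900 m; at latitude φ, 1° of longitude spans that × cos φ = 91855.8 m, so Δλ = 45.25 / 91855.8 × 3600 = 1.773″.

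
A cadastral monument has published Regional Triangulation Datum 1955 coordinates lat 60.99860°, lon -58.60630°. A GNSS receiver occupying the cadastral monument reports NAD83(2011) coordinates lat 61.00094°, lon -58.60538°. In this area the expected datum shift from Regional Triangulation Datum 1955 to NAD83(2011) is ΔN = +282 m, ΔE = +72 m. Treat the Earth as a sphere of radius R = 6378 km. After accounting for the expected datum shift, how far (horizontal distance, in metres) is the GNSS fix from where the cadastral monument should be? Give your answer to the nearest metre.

Observed coordinate differences: Δφ = +0.00234°, Δλ = +0.00092°.
Converting to metres (1° lat = 111317 m, cos φ = 0.484831): observed ΔN = 260.5 m, observed ΔE = 49.7 m.
Subtracting the expected shift leaves a residual of 260.5 − (282) = -21.5 m north and 49.7 − (72) = -22.3 m east.
Residual distance = √((-21.5)² + (-22.3)²) = 31.0 m.

31 m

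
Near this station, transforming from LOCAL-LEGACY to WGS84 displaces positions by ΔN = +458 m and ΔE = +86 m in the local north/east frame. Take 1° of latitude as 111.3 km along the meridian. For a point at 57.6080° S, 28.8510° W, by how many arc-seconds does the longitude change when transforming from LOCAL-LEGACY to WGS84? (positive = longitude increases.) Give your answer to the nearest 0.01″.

At latitude -57.6080°, cos φ = 0.535709.
1° of longitude at this latitude = 111.3 × cos φ = 59.62 km, so Δλ = 86.0 / 59624.4 = 0.0014424° = 5.193″.

Δλ = 5.19″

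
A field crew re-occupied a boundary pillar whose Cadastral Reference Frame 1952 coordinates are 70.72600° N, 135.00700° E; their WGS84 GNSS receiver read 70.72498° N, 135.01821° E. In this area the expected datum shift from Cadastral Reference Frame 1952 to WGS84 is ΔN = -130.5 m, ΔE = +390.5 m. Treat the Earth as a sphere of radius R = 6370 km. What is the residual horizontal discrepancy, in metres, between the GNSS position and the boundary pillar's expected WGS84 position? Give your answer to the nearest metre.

Observed coordinate differences: Δφ = -0.00102°, Δλ = +0.01121°.
Converting to metres (1° lat = 111177 m, cos φ = 0.330086): observed ΔN = -113.4 m, observed ΔE = 411.4 m.
Subtracting the expected shift leaves a residual of -113.4 − (-130.5) = 17.1 m north and 411.4 − (390.5) = 20.9 m east.
Residual distance = √(17.1² + 20.9²) = 27.0 m.

27 m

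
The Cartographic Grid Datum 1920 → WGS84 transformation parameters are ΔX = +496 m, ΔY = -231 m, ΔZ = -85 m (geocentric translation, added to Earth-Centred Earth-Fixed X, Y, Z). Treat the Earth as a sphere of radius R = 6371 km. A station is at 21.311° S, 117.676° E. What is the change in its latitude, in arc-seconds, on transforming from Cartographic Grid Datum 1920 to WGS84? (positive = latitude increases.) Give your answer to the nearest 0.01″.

sin φ = -0.363430, cos φ = 0.931621, sin λ = 0.885588, cos λ = -0.464471.
North component: ΔN = −sin φ cos λ·ΔX − sin φ sin λ·ΔY + cos φ·ΔZ = −(-0.363430)(-0.464471)(496) − (-0.363430)(0.885588)(-231) + (0.931621)(-85) = -237.26 m.
1° of latitude spans πR/180 = 111195 m, so Δφ = -237.26 / 111195 × 3600 = -7.681″.

Δφ = -7.68″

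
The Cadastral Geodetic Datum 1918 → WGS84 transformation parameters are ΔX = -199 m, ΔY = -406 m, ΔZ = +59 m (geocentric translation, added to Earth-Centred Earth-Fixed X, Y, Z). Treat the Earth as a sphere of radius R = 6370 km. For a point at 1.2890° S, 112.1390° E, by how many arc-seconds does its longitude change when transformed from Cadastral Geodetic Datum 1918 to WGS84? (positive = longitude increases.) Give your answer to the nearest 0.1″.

Δλ = 10.9″

sin φ = -0.022495, cos φ = 0.999747, sin λ = 0.926272, cos λ = -0.376855.
East component: ΔE = −sin λ·ΔX + cos λ·ΔY = −(0.926272)(-199) + (-0.376855)(-406) = 337.33 m.
1° of latitude spans πR/180 = 111177 m; at latitude φ, 1° of longitude spans that × cos φ = 111149.3 m, so Δλ = 337.33 / 111149.3 × 3600 = 10.926″.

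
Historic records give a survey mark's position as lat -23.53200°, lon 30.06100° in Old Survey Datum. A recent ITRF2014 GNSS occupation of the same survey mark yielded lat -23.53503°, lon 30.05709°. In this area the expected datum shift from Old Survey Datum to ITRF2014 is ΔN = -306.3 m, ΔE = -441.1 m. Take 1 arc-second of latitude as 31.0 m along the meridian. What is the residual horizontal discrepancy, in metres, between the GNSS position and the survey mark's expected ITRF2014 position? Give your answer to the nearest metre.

Observed coordinate differences: Δφ = -0.00303°, Δλ = -0.00391°.
Converting to metres (1° lat = 111600 m, cos φ = 0.916837): observed ΔN = -338.1 m, observed ΔE = -400.1 m.
Subtracting the expected shift leaves a residual of -338.1 − (-306.3) = -31.8 m north and -400.1 − (-441.1) = 41.0 m east.
Residual distance = √((-31.8)² + 41.0²) = 51.9 m.

52 m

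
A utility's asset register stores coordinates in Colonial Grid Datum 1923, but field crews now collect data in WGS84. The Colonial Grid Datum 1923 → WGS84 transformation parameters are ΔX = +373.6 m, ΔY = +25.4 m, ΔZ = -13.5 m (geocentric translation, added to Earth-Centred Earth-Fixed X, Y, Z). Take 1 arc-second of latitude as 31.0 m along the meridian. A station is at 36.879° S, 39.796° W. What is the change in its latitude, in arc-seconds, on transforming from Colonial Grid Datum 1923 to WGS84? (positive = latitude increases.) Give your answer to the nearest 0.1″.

sin φ = -0.600127, cos φ = 0.799905, sin λ = -0.640056, cos λ = 0.768328.
North component: ΔN = −sin φ cos λ·ΔX − sin φ sin λ·ΔY + cos φ·ΔZ = −(-0.600127)(0.768328)(373.6) − (-0.600127)(-0.640056)(25.4) + (0.799905)(-13.5) = 151.71 m.
1° of latitude spans 3600 × 31.00 = 111600 m, so Δφ = 151.71 / 111600 × 3600 = 4.894″.

Δφ = 4.9″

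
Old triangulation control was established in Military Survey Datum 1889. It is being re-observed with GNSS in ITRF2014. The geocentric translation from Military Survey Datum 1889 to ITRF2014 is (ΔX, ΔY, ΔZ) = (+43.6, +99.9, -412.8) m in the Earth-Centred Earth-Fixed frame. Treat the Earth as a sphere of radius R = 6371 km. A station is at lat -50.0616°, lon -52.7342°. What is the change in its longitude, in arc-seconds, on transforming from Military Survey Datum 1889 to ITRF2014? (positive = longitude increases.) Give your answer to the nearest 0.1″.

sin φ = -0.766735, cos φ = 0.641964, sin λ = -0.795835, cos λ = 0.605513.
East component: ΔE = −sin λ·ΔX + cos λ·ΔY = −(-0.795835)(43.6) + (0.605513)(99.9) = 95.19 m.
1° of latitude spans πR/180 = 111195 m; at latitude φ, 1° of longitude spans that × cos φ = 71383.1 m, so Δλ = 95.19 / 71383.1 × 3600 = 4.801″.

Δλ = 4.8″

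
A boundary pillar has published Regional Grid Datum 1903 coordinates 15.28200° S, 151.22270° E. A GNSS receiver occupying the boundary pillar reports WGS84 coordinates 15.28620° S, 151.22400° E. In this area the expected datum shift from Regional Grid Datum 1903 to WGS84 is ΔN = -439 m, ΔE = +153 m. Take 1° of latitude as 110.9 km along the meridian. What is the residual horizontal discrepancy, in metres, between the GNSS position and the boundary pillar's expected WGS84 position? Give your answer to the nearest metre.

Observed coordinate differences: Δφ = -0.00420°, Δλ = +0.00130°.
Converting to metres (1° lat = 110900 m, cos φ = 0.964640): observed ΔN = -465.8 m, observed ΔE = 139.1 m.
Subtracting the expected shift leaves a residual of -465.8 − (-439) = -26.8 m north and 139.1 − (153) = -13.9 m east.
Residual distance = √((-26.8)² + (-13.9)²) = 30.2 m.

30 m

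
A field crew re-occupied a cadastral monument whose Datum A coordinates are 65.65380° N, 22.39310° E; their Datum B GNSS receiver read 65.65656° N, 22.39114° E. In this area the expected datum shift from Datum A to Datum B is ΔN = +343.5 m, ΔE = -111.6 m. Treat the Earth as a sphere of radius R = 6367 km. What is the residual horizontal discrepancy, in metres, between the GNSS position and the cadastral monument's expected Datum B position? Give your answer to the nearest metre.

Observed coordinate differences: Δφ = +0.00276°, Δλ = -0.00196°.
Converting to metres (1° lat = 111125 m, cos φ = 0.412249): observed ΔN = 306.7 m, observed ΔE = -89.8 m.
Subtracting the expected shift leaves a residual of 306.7 − (343.5) = -36.8 m north and -89.8 − (-111.6) = 21.8 m east.
Residual distance = √((-36.8)² + 21.8²) = 42.8 m.

43 m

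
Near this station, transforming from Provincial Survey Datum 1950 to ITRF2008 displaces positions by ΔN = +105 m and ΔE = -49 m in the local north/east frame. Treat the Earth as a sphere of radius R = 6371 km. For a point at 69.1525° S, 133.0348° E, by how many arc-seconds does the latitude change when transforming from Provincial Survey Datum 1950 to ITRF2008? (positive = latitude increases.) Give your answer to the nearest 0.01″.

On a sphere of radius R, 1 rad of latitude = R, so Δφ = ΔN / R = 105.0 / 6371000 = 1.6481e-05 rad = 3.399″.

Δφ = 3.40″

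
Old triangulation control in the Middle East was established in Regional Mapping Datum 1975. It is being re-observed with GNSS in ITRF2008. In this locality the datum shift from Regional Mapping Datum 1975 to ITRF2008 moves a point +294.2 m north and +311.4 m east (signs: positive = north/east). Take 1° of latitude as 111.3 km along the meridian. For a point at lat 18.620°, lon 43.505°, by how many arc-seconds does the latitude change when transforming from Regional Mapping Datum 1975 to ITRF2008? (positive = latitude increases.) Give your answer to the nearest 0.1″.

Δφ = 9.5″

1° of latitude = 111.3 km, so Δφ = 294.2 / 111300 = 0.0026433° = 9.516″.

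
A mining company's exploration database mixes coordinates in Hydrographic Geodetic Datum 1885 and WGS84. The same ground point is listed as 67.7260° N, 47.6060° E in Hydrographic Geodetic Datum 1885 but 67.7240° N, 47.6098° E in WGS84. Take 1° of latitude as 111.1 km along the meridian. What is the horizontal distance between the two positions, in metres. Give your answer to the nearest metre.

Δφ = 67.7240° − 67.7260° = -0.0020°; Δλ = 47.6098° − 47.6060° = +0.0038°.
ΔN = Δφ × 111100 = -222.2 m; ΔE = Δλ × 111100 × cos(67.7260°) = +0.0038 × 111100 × 0.379036 = 160.0 m.
Distance = √(ΔE² + ΔN²) = √(160.0² + (-222.2)²) = 273.8 m.

274 m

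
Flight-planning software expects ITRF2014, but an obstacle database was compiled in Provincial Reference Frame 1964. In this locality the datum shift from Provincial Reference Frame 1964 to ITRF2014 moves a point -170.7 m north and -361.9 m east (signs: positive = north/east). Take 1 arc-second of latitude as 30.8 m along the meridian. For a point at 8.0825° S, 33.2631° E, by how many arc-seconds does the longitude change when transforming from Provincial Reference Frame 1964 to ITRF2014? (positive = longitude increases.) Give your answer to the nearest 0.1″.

At latitude -8.0825°, cos φ = 0.990067.
1″ of longitude at this latitude = 30.80 × cos φ = 30.4941 m, so Δλ = -361.9 / 30.4941 = -11.868″.

Δλ = -11.9″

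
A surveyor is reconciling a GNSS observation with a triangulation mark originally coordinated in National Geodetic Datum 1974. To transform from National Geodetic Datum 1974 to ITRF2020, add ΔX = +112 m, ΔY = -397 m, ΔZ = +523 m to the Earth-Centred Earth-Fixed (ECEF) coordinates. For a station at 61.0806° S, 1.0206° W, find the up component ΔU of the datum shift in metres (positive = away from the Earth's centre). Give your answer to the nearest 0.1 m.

ΔU = -400.2 m

The local up (radial) axis is (cos φ cos λ, cos φ sin λ, sin φ), giving ΔU = 54.152 + 3.420 − 457.782 = -400.21 m.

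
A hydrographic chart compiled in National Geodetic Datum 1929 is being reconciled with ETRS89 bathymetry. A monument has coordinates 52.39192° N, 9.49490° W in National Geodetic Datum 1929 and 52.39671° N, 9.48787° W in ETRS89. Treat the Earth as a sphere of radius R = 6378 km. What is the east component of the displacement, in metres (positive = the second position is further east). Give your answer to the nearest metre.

Δφ = 52.39671° − 52.39192° = +0.00479°; Δλ = -9.48787° − -9.49490° = +0.00703°.
1° along a meridian = πR/180 = 111317 m.
ΔN = Δφ × 111317 = 533.2 m; ΔE = Δλ × 111317 × cos(52.39192°) = +0.00703 × 111317 × 0.610257 = 477.6 m.

ΔE = 478 m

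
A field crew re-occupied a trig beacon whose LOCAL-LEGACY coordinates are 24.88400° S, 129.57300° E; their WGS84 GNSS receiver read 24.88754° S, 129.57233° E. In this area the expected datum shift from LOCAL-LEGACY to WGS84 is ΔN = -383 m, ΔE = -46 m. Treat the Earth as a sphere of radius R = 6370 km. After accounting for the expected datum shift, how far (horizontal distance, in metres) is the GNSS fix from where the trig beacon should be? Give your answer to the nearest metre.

Observed coordinate differences: Δφ = -0.00354°, Δλ = -0.00067°.
Converting to metres (1° lat = 111177 m, cos φ = 0.907162): observed ΔN = -393.6 m, observed ΔE = -67.6 m.
Subtracting the expected shift leaves a residual of -393.6 − (-383) = -10.6 m north and -67.6 − (-46) = -21.6 m east.
Residual distance = √((-10.6)² + (-21.6)²) = 24.0 m.

24 m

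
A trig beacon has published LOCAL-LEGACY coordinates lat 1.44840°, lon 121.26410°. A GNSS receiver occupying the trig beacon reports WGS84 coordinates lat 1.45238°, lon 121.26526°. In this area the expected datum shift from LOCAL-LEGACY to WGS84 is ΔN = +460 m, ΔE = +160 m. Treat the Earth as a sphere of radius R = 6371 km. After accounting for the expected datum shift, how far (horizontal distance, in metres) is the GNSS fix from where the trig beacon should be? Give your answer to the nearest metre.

Observed coordinate differences: Δφ = +0.00398°, Δλ = +0.00116°.
Converting to metres (1° lat = 111195 m, cos φ = 0.999680): observed ΔN = 442.6 m, observed ΔE = 128.9 m.
Subtracting the expected shift leaves a residual of 442.6 − (460) = -17.4 m north and 128.9 − (160) = -31.1 m east.
Residual distance = √((-17.4)² + (-31.1)²) = 35.6 m.

36 m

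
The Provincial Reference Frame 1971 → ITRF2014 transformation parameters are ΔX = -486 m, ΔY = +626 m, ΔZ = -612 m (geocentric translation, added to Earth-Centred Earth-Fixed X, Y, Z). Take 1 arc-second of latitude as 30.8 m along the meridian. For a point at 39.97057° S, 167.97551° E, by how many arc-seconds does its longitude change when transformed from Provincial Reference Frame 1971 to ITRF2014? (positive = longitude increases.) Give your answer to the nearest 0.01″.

Δλ = -21.65″

sin φ = -0.642394, cos φ = 0.766375, sin λ = 0.208330, cos λ = -0.978059.
East component: ΔE = −sin λ·ΔX + cos λ·ΔY = −(0.208330)(-486) + (-0.978059)(626) = -511.02 m.
1° of latitude spans 3600 × 30.80 = 110880 m; at latitude φ, 1° of longitude spans that × cos φ = 84975.6 m, so Δλ = -511.02 / 84975.6 × 3600 = -21.649″.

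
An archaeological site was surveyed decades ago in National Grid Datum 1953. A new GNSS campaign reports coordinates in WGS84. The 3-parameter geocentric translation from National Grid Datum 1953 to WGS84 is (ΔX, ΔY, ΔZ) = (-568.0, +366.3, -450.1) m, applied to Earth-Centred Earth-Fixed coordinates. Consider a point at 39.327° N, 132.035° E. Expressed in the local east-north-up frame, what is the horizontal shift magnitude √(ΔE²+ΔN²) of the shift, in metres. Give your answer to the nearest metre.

The local east axis at (φ, λ) is (−sin λ, cos λ, 0), so ΔE = −sin(132.035°)·(-568.0) + cos(132.035°)·366.3 = 176.61 m.
The local north axis is (−sin φ cos λ, −sin φ sin λ, cos φ), giving ΔN = -241.029 − 172.419 − 348.171 = -761.62 m.
Horizontal magnitude = √(ΔE² + ΔN²) = √(176.61² + (-761.62)²) = 781.83 m.

782 m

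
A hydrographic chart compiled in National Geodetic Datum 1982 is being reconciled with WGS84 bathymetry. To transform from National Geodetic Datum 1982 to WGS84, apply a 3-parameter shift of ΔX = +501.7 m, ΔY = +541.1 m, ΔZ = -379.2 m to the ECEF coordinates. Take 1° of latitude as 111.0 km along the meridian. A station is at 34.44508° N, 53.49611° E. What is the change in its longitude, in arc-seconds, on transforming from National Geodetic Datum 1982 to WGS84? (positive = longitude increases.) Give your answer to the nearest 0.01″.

Δλ = -3.20″

sin φ = 0.565616, cos φ = 0.824669, sin λ = 0.803816, cos λ = 0.594877.
East component: ΔE = −sin λ·ΔX + cos λ·ΔY = −(0.803816)(501.7) + (0.594877)(541.1) = -81.39 m.
1° of latitude spans 111000 m; at latitude φ, 1° of longitude spans that × cos φ = 91538.2 m, so Δλ = -81.39 / 91538.2 × 3600 = -3.201″.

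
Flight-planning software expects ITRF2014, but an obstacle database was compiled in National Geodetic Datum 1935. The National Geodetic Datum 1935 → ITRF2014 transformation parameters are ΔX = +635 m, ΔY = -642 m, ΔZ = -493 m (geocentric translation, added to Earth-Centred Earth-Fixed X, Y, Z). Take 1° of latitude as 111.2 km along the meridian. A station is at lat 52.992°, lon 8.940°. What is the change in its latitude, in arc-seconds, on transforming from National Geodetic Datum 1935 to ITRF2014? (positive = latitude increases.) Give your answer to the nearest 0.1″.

sin φ = 0.798551, cos φ = 0.601927, sin λ = 0.155400, cos λ = 0.987852.
North component: ΔN = −sin φ cos λ·ΔX − sin φ sin λ·ΔY + cos φ·ΔZ = −(0.798551)(0.987852)(635) − (0.798551)(0.155400)(-642) + (0.601927)(-493) = -718.00 m.
1° of latitude spans 111200 m, so Δφ = -718.00 / 111200 × 3600 = -23.245″.

Δφ = -23.2″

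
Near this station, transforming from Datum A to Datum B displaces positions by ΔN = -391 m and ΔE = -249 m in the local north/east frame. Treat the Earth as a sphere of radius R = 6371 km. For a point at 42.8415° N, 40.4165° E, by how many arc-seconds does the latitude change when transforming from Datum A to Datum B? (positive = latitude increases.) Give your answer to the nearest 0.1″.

On a sphere of radius R, 1 rad of latitude = R, so Δφ = ΔN / R = -391.0 / 6371000 = -6.1372e-05 rad = -12.659″.

Δφ = -12.7″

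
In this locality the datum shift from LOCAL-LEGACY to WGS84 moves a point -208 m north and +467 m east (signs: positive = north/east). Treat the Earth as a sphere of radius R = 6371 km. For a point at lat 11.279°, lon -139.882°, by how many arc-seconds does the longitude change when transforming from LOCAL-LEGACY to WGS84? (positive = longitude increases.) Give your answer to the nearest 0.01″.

At latitude 11.279°, cos φ = 0.980686.
One radian of longitude at latitude φ spans R cos φ, so Δλ = ΔE / (R cos φ) = 467.0 / (6371000 × 0.980686) = 7.4744e-05 rad = 15.417″.

Δλ = 15.42″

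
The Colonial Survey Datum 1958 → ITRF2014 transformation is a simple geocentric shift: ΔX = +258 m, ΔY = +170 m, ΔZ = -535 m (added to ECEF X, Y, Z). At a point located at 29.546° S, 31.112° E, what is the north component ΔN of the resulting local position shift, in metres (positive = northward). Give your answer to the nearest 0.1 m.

ΔN = -313.2 m

The local north axis is (−sin φ cos λ, −sin φ sin λ, cos φ), giving ΔN = 108.925 + 43.316 − 465.429 = -313.19 m.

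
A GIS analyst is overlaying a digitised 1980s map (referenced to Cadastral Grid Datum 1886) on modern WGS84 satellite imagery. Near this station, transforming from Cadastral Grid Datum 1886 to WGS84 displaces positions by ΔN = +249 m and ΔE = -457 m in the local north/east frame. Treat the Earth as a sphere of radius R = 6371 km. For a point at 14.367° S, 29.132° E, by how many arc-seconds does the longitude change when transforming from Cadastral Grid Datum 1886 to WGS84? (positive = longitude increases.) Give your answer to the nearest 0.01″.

At latitude -14.367°, cos φ = 0.968726.
One radian of longitude at latitude φ spans R cos φ, so Δλ = ΔE / (R cos φ) = -457.0 / (6371000 × 0.968726) = -7.4047e-05 rad = -15.273″.

Δλ = -15.27″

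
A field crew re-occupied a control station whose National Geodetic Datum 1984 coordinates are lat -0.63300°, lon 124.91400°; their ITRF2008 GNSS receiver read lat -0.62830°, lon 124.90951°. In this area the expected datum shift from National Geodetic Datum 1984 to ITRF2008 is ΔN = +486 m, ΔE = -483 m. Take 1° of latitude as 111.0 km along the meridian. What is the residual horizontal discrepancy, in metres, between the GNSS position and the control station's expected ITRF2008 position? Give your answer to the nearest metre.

Observed coordinate differences: Δφ = +0.00470°, Δλ = -0.00449°.
Converting to metres (1° lat = 111000 m, cos φ = 0.999939): observed ΔN = 521.7 m, observed ΔE = -498.4 m.
Subtracting the expected shift leaves a residual of 521.7 − (486) = 35.7 m north and -498.4 − (-483) = -15.4 m east.
Residual distance = √(35.7² + (-15.4)²) = 38.9 m.

39 m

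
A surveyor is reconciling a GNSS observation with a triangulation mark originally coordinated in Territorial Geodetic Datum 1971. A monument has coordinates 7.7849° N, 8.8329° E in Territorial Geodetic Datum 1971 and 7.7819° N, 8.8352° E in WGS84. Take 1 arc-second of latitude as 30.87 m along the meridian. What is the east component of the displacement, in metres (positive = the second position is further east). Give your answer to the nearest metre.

Δφ = 7.7819° − 7.7849° = -0.0030°; Δλ = 8.8352° − 8.8329° = +0.0023°.
1° of latitude = 3600 × 30.87 = 111132 m.
ΔN = Δφ × 111132 = -333.4 m; ΔE = Δλ × 111132 × cos(7.7849°) = +0.0023 × 111132 × 0.990784 = 253.2 m.

ΔE = 253 m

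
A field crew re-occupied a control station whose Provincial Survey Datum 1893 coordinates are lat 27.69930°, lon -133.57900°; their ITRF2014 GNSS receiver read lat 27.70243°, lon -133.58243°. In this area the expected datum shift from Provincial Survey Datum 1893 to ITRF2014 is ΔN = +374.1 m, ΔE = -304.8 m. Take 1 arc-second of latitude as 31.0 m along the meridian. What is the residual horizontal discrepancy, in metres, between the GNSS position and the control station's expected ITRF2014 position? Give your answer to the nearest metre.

Observed coordinate differences: Δφ = +0.00313°, Δλ = -0.00343°.
Converting to metres (1° lat = 111600 m, cos φ = 0.885399): observed ΔN = 349.3 m, observed ΔE = -338.9 m.
Subtracting the expected shift leaves a residual of 349.3 − (374.1) = -24.8 m north and -338.9 − (-304.8) = -34.1 m east.
Residual distance = √((-24.8)² + (-34.1)²) = 42.2 m.

42 m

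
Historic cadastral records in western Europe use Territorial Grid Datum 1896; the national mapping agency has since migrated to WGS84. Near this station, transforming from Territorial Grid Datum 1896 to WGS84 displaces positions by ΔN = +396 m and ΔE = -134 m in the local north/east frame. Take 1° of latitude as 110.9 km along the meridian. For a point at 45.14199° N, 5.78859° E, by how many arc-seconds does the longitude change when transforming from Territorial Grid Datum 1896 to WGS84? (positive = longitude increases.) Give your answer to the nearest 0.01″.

Δλ = -6.17″

At latitude 45.14199°, cos φ = 0.705352.
1° of longitude at this latitude = 110.9 × cos φ = 78.22 km, so Δλ = -134.0 / 78223.6 = -0.0017130° = -6.167″.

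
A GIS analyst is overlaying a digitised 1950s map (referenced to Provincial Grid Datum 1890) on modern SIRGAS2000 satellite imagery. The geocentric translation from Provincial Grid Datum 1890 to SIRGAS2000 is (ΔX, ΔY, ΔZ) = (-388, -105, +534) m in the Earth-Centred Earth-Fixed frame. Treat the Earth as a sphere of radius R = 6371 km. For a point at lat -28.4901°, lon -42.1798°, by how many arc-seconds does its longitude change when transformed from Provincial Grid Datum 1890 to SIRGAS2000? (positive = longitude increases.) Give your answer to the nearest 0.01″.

sin φ = -0.477007, cos φ = 0.878900, sin λ = -0.671459, cos λ = 0.741041.
East component: ΔE = −sin λ·ΔX + cos λ·ΔY = −(-0.671459)(-388) + (0.741041)(-105) = -338.34 m.
1° of latitude spans πR/180 = 111195 m; at latitude φ, 1° of longitude spans that × cos φ = 97729.2 m, so Δλ = -338.34 / 97729.2 × 3600 = -12.463″.

Δλ = -12.46″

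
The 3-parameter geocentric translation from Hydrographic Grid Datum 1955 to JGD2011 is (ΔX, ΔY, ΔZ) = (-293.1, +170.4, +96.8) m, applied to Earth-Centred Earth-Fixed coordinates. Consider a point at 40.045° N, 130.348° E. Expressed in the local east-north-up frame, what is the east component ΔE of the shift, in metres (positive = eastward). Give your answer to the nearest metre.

At φ = 40.045°, λ = 130.348°: sin φ = 0.643389, cos φ = 0.765539, sin λ = 0.762126, cos λ = -0.647428.
ΔE = −sin λ·ΔX + cos λ·ΔY = −(0.762126)·(-293.1) + (-0.647428)·(170.4) = 113.06 m.

ΔE = 113 m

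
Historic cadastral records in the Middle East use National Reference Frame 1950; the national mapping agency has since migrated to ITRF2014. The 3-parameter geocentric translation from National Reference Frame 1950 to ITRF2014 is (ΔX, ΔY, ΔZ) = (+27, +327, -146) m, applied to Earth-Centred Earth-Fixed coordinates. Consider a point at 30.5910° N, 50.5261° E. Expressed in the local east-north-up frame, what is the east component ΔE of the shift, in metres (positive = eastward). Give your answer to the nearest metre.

At φ = 30.5910°, λ = 50.5261°: sin φ = 0.508906, cos φ = 0.860822, sin λ = 0.771914, cos λ = 0.635727.
ΔE = −sin λ·ΔX + cos λ·ΔY = −(0.771914)·(27) + (0.635727)·(327) = 187.04 m.

ΔE = 187 m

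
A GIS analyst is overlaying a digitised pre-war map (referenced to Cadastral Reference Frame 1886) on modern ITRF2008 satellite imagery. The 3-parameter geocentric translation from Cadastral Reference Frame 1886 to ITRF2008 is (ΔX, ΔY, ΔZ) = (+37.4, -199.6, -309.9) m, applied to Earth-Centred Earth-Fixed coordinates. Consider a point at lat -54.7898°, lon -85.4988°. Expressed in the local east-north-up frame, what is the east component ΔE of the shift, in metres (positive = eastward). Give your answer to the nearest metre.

At φ = -54.7898°, λ = -85.4988°: sin φ = -0.817042, cos φ = 0.576578, sin λ = -0.996916, cos λ = 0.078480.
ΔE = −sin λ·ΔX + cos λ·ΔY = −(-0.996916)·(37.4) + (0.078480)·(-199.6) = 21.62 m.

ΔE = 22 m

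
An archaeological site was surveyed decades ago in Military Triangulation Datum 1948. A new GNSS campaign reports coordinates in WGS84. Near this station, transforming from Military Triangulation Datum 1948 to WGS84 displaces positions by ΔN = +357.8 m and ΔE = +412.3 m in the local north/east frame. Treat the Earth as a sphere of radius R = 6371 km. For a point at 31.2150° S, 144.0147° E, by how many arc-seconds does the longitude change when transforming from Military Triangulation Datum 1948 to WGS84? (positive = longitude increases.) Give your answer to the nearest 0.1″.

At latitude -31.2150°, cos φ = 0.855229.
One radian of longitude at latitude φ spans R cos φ, so Δλ = ΔE / (R cos φ) = 412.3 / (6371000 × 0.855229) = 7.5670e-05 rad = 15.608″.

Δλ = 15.6″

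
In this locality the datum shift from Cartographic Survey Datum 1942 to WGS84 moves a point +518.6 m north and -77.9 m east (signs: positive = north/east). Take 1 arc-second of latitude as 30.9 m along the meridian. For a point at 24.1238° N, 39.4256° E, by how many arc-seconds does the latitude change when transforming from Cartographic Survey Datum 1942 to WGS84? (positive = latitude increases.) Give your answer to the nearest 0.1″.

1″ of latitude = 30.90 m, so Δφ = 518.6 / 30.90 = 16.783″.

Δφ = 16.8″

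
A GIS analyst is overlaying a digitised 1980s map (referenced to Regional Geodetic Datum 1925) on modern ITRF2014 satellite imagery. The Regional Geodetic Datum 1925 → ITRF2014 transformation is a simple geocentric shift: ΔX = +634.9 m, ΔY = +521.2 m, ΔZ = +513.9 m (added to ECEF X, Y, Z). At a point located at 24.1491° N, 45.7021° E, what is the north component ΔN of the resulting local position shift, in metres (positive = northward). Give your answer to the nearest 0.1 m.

ΔN = 134.9 m

At φ = 24.1491°, λ = 45.7021°: sin φ = 0.409113, cos φ = 0.912484, sin λ = 0.715718, cos λ = 0.698389.
ΔN = −sin φ cos λ·ΔX − sin φ sin λ·ΔY + cos φ·ΔZ = −(0.409113)(0.698389)(634.9) − (0.409113)(0.715718)(521.2) + (0.912484)(513.9) = 134.91 m.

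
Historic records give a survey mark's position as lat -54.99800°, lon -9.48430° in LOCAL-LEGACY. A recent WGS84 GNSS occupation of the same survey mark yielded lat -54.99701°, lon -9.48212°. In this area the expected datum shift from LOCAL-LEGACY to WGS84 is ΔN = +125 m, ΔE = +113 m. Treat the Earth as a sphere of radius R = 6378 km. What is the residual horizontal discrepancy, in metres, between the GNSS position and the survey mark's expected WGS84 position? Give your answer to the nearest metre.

30 m

Observed coordinate differences: Δφ = +0.00099°, Δλ = +0.00218°.
Converting to metres (1° lat = 111317 m, cos φ = 0.573605): observed ΔN = 110.2 m, observed ΔE = 139.2 m.
Subtracting the expected shift leaves a residual of 110.2 − (125) = -14.8 m north and 139.2 − (113) = 26.2 m east.
Residual distance = √((-14.8)² + 26.2²) = 30.1 m.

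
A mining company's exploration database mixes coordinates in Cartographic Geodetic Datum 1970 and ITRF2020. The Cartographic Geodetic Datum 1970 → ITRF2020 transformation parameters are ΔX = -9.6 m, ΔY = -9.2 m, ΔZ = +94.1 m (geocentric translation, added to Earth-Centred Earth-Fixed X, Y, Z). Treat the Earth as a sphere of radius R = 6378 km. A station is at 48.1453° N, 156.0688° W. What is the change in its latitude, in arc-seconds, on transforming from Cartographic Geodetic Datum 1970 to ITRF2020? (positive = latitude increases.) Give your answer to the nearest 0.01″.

Δφ = 1.73″

sin φ = 0.744839, cos φ = 0.667244, sin λ = -0.405639, cos λ = -0.914033.
North component: ΔN = −sin φ cos λ·ΔX − sin φ sin λ·ΔY + cos φ·ΔZ = −(0.744839)(-0.914033)(-9.6) − (0.744839)(-0.405639)(-9.2) + (0.667244)(94.1) = 53.47 m.
1° of latitude spans πR/180 = 111317 m, so Δφ = 53.47 / 111317 × 3600 = 1.729″.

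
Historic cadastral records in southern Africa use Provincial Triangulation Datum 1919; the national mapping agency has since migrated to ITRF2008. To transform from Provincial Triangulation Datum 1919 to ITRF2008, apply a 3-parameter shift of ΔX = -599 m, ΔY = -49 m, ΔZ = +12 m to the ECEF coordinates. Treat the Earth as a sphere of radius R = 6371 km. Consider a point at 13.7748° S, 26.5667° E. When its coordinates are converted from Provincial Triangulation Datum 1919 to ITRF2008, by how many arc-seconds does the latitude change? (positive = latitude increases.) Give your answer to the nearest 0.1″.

Δφ = -3.9″

sin φ = -0.238106, cos φ = 0.971239, sin λ = 0.447239, cos λ = 0.894414.
North component: ΔN = −sin φ cos λ·ΔX − sin φ sin λ·ΔY + cos φ·ΔZ = −(-0.238106)(0.894414)(-599) − (-0.238106)(0.447239)(-49) + (0.971239)(12) = -121.13 m.
1° of latitude spans πR/180 = 111195 m, so Δφ = -121.13 / 111195 × 3600 = -3.922″.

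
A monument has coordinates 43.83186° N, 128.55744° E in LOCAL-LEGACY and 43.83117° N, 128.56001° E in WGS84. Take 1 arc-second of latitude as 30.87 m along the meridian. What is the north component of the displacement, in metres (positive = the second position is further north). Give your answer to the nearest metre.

Δφ = 43.83117° − 43.83186° = -0.00069°; Δλ = 128.56001° − 128.55744° = +0.00257°.
1° of latitude = 3600 × 30.87 = 111132 m.
ΔN = Δφ × 111132 = -76.7 m; ΔE = Δλ × 111132 × cos(43.83186°) = +0.00257 × 111132 × 0.721375 = 206.0 m.

ΔN = -77 m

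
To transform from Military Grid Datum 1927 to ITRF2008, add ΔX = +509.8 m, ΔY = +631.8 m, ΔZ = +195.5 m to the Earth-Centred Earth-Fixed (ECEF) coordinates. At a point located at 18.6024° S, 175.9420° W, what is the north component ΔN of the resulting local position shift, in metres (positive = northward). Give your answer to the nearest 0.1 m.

At φ = -18.6024°, λ = -175.9420°: sin φ = -0.318999, cos φ = 0.947755, sin λ = -0.070766, cos λ = -0.997493.
ΔN = −sin φ cos λ·ΔX − sin φ sin λ·ΔY + cos φ·ΔZ = −(-0.318999)(-0.997493)(509.8) − (-0.318999)(-0.070766)(631.8) + (0.947755)(195.5) = 8.81 m.

ΔN = 8.8 m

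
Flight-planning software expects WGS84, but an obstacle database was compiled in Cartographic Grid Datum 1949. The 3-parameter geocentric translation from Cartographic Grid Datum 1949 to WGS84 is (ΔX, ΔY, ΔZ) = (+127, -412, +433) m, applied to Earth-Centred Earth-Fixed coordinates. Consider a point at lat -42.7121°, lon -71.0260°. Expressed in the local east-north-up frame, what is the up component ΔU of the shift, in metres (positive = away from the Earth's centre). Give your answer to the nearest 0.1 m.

ΔU = 22.9 m

The local up (radial) axis is (cos φ cos λ, cos φ sin λ, sin φ), giving ΔU = 30.341 + 286.278 − 293.710 = 22.91 m.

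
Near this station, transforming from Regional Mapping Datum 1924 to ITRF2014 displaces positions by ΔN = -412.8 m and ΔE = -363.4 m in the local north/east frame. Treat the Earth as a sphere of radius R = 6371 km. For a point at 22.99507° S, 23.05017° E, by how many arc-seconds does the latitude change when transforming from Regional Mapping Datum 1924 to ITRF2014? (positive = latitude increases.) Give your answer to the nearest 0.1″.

Δφ = -13.4″

On a sphere of radius R, 1 rad of latitude = R, so Δφ = ΔN / R = -412.8 / 6371000 = -6.4794e-05 rad = -13.365″.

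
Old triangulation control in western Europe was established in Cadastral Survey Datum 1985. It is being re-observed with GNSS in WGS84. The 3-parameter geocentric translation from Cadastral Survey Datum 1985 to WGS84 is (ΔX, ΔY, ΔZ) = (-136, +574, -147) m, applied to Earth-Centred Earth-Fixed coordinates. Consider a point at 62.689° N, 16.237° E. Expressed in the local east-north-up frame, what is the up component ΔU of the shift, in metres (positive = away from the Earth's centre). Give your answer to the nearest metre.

The local up (radial) axis is (cos φ cos λ, cos φ sin λ, sin φ), giving ΔU = -59.911 + 73.639 − 130.614 = -116.89 m.

ΔU = -117 m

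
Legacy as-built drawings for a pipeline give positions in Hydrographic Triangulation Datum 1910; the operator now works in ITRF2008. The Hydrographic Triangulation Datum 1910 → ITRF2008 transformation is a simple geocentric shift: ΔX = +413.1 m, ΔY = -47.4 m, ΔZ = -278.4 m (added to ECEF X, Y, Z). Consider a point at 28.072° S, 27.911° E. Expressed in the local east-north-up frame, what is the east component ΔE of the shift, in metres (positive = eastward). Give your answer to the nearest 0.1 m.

ΔE = -235.3 m

At φ = -28.072°, λ = 27.911°: sin φ = -0.470581, cos φ = 0.882357, sin λ = 0.468099, cos λ = 0.883676.
ΔE = −sin λ·ΔX + cos λ·ΔY = −(0.468099)·(413.1) + (0.883676)·(-47.4) = -235.26 m.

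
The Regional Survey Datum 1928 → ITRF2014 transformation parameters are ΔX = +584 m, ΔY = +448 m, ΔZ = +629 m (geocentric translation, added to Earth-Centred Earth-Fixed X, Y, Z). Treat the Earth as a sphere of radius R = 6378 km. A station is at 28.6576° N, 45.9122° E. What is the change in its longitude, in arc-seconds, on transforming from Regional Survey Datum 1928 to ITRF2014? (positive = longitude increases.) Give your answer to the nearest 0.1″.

Δλ = -4.0″

sin φ = 0.479574, cos φ = 0.877501, sin λ = 0.718274, cos λ = 0.695760.
East component: ΔE = −sin λ·ΔX + cos λ·ΔY = −(0.718274)(584) + (0.695760)(448) = -107.77 m.
1° of latitude spans πR/180 = 111317 m; at latitude φ, 1° of longitude spans that × cos φ = 97680.9 m, so Δλ = -107.77 / 97680.9 × 3600 = -3.972″.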